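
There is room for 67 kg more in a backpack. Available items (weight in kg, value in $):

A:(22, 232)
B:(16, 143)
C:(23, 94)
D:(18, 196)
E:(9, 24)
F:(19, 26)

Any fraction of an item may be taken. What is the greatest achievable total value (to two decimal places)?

615.96

Ratios (sorted): D 10.89, A 10.55, B 8.94, C 4.09, E 2.67, F 1.37
take D (18 @ 196); take A (22 @ 232); take B (16 @ 143); take 11/23 of C → 44.96. Capacity used 67/67.
Total value = 615.96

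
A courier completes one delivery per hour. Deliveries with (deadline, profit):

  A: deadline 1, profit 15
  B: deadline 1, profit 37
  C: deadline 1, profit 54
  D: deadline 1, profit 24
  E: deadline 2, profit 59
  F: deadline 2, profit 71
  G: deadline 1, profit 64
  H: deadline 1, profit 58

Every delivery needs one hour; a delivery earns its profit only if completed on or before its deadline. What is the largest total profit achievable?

By profit: F(d2,71), G(d1,64), E(d2,59), H(d1,58), C(d1,54), B(d1,37), D(d1,24), A(d1,15)
F→slot 2; G→slot 1; E skipped; H skipped; C skipped; B skipped; D skipped; A skipped.
Profit = 64 + 71 = 135

135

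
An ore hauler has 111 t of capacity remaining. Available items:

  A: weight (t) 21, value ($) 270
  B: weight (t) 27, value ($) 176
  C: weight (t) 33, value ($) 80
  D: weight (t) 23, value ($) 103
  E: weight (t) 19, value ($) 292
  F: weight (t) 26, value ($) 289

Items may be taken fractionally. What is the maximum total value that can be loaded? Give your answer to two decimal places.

1107.61

Order: E (292/19=15.37) > A (270/21=12.86) > F (289/26=11.12) > B (176/27=6.52) > D (103/23=4.48) > C (80/33=2.42)
Fill: take E (19 @ 292) → take A (21 @ 270) → take F (26 @ 289) → take B (27 @ 176) → take 18/23 of D → 80.61; 111/111 used.
Total value = 1107.61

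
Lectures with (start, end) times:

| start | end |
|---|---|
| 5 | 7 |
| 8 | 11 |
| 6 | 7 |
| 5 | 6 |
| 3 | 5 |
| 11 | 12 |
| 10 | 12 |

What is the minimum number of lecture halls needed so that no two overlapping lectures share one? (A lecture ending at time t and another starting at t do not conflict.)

Events (time:±→running): 3:+→1 5:-→0 5:+→1 5:+→2 … peak 2.

2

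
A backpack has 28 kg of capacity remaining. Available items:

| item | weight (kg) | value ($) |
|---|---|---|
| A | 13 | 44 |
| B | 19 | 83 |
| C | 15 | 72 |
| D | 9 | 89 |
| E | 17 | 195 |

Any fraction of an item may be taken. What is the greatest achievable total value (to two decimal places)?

Ratios (sorted): E 11.47, D 9.89, C 4.80, B 4.37, A 3.38
take E (17 @ 195); take D (9 @ 89); take 2/15 of C → 9.60. Capacity used 28/28.
Total value = 293.60

293.60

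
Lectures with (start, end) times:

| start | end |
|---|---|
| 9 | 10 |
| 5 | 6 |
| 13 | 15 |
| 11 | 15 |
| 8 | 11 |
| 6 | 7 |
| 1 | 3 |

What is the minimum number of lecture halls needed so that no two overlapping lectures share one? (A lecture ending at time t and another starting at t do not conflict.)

starts: [1, 5, 6, 8, 9, 11, 13]
ends:   [3, 6, 7, 10, 11, 15, 15]
s1→1 e3→0 s5→1 e6→0 s6→1 e7→0 s8→1 s9→2  — peak 2.

2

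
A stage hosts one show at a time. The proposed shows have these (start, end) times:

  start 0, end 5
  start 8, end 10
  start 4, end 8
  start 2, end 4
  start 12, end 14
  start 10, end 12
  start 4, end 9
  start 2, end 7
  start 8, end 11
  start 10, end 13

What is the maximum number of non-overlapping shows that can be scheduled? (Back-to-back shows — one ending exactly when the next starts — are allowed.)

5

Sort by end time and greedily take each interval whose start is ≥ the last chosen end.
Sorted by end: (2,4)  (0,5)  (2,7)  (4,8)  (4,9)  (8,10)  (8,11)  (10,12)  (10,13)  (12,14)
take (2,4); skip (2,7); take (4,8); take (8,10); take (10,12); skip (10,13); take (12,14).
Selected 5 shows.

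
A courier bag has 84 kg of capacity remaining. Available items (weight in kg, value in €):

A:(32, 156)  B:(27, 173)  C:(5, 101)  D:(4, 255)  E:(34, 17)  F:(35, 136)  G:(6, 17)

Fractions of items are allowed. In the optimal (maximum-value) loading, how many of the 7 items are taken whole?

Order: D (255/4=63.75) > C (101/5=20.20) > B (173/27=6.41) > A (156/32=4.88) > F (136/35=3.89) > G (17/6=2.83) > E (17/34=0.50)
Fill: take D (4 @ 255) → take C (5 @ 101) → take B (27 @ 173) → take A (32 @ 156) → take 16/35 of F → 62.17; 84/84 used.
4 item(s) taken whole; one partial (take 16/35 of F).

4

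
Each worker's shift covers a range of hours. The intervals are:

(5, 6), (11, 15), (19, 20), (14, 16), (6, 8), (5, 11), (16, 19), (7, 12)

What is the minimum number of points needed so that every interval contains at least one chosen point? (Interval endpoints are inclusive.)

Sort by right endpoint; whenever an interval is uncovered, place a point at its right end.
Sorted: [5,6] [6,8] [5,11] [7,12] [11,15] [14,16] [16,19] [19,20]
{[5,6],[6,8],[5,11]} hit by 6; {[7,12],[11,15]} hit by 12; {[14,16],[16,19]} hit by 16; {[19,20]} hit by 20.
Points: 6, 12, 16, 20 (4 total).

4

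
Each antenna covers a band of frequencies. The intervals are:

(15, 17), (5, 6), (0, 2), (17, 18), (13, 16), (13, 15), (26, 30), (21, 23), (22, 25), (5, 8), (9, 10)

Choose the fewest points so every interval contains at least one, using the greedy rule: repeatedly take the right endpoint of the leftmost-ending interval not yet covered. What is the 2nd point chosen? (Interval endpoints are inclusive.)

Sorted: [0,2] [5,6] [5,8] [9,10] [13,15] [13,16] [15,17] [17,18] [21,23] [22,25] [26,30]
{[0,2]} hit by 2; {[5,6],[5,8]} hit by 6; {[9,10]} hit by 10; {[13,15],[13,16],[15,17]} hit by 15; {[17,18]} hit by 18; {[21,23],[22,25]} hit by 23; {[26,30]} hit by 30.
Points: 2, 6, 10, 15, 18, 23, 30 (7 total).

6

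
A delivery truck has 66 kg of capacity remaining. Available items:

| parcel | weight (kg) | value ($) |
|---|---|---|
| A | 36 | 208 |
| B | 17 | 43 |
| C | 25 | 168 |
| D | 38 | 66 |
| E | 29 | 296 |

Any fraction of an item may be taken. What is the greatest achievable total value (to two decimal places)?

Sort by value per unit weight and fill in that order.
Ratios (sorted): E 10.21, C 6.72, A 5.78, B 2.53, D 1.74
take E (29 @ 296); take C (25 @ 168); take 12/36 of A → 69.33. Capacity used 66/66.
Total value = 533.33

533.33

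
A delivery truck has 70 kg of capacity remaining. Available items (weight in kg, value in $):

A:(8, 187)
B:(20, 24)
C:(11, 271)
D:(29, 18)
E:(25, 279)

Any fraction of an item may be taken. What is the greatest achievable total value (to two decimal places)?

Sort by value per unit weight and fill in that order.
Order: C (271/11=24.64) > A (187/8=23.38) > E (279/25=11.16) > B (24/20=1.20) > D (18/29=0.62)
Fill: take C (11 @ 271) → take A (8 @ 187) → take E (25 @ 279) → take B (20 @ 24) → take 6/29 of D → 3.72; 70/70 used.
Total value = 764.72

764.72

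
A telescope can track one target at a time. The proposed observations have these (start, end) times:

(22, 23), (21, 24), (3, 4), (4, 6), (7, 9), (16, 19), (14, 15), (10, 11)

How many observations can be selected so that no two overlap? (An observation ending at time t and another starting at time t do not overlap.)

7

Order by finish time; keep every interval that doesn't clash with the previous kept one.
Sorted by end: (3,4)  (4,6)  (7,9)  (10,11)  (14,15)  (16,19)  (22,23)  (21,24)
take (3,4); take (4,6); take (7,9); take (10,11); take (14,15); take (16,19); take (22,23); skip (21,24).
Selected 7 observations.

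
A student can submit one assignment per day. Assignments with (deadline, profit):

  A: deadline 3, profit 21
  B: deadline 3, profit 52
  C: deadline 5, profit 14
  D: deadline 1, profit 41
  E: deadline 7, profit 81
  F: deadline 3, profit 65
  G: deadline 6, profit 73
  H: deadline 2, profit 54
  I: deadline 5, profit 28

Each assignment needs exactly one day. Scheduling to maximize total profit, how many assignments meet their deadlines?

Take jobs in profit order; each goes to the latest open slot no later than its deadline.
By profit: E(d7,81), G(d6,73), F(d3,65), H(d2,54), B(d3,52), D(d1,41), I(d5,28), A(d3,21), C(d5,14)
E→slot 7; G→slot 6; F→slot 3; H→slot 2; B→slot 1; D skipped; I→slot 5; A skipped; C→slot 4.
7 of 9 scheduled.

7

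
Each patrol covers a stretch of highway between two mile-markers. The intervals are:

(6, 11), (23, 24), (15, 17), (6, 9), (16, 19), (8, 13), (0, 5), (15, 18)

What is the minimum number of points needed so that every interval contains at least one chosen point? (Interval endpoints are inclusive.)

4

By right end: [0,5]  [6,9]  [6,11]  [8,13]  [15,17]  [15,18]  [16,19]  [23,24]
[0,5] uncovered → point at 5; [6,9] uncovered → point at 9; [15,17] uncovered → point at 17; [23,24] uncovered → point at 24.
Points: 5, 9, 17, 24 (4 total).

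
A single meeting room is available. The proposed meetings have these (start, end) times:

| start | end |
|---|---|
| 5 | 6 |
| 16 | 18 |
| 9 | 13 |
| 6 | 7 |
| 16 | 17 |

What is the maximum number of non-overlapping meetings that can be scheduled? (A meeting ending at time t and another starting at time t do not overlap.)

4

By end time: (5,6), (6,7), (9,13), (16,17), (16,18).
Pick (5,6); next start ≥ 6 → (6,7); next start ≥ 7 → (9,13); next start ≥ 13 → (16,17).
Selected 4 meetings.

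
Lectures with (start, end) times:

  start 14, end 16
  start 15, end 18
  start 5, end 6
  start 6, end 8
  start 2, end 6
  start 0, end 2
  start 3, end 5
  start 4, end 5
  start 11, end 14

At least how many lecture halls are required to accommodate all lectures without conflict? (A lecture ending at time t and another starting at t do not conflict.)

3

starts: [0, 2, 3, 4, 5, 6, 11, 14, 15]
ends:   [2, 5, 5, 6, 6, 8, 14, 16, 18]
s0→1 e2→0 s2→1 s3→2 s4→3  — peak 3.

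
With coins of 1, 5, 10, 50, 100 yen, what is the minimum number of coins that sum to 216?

5

216 = 2×100 + 1×10 + 1×5 + 1×1
Total coins = 2 + 1 + 1 + 1 = 5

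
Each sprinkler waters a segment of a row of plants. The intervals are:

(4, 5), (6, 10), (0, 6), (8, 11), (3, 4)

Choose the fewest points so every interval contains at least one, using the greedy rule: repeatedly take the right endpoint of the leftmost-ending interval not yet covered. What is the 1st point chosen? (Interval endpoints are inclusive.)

Sort by right endpoint; whenever an interval is uncovered, place a point at its right end.
By right end: [3,4]  [4,5]  [0,6]  [6,10]  [8,11]
[3,4] uncovered → point at 4; [6,10] uncovered → point at 10.
Points: 4, 10 (2 total).

4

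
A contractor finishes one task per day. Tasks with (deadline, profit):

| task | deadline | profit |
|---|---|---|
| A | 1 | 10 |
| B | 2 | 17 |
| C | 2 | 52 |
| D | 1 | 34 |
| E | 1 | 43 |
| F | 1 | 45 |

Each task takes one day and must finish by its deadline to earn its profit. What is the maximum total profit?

Profit order: C=52 F=45 E=43 D=34 B=17 A=10
Assign: C→slot 2, F→slot 1, E skipped, D skipped, B skipped, A skipped.
Slots: [1:F] [2:C]
Profit = 45 + 52 = 97

97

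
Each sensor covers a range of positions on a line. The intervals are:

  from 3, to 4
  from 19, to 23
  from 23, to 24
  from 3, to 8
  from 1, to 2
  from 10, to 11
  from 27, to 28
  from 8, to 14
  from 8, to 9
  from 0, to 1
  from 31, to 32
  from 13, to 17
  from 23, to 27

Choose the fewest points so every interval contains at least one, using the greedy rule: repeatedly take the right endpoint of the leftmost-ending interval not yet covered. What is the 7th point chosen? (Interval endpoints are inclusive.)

28

Sort by right endpoint; whenever an interval is uncovered, place a point at its right end.
By right end: [0,1]  [1,2]  [3,4]  [3,8]  [8,9]  [10,11]  [8,14]  [13,17]  [19,23]  [23,24]  [23,27]  [27,28]  [31,32]
[0,1] uncovered → point at 1; [3,4] uncovered → point at 4; [8,9] uncovered → point at 9; [10,11] uncovered → point at 11; [13,17] uncovered → point at 17; [19,23] uncovered → point at 23; [27,28] uncovered → point at 28; [31,32] uncovered → point at 32.
Points: 1, 4, 9, 11, 17, 23, 28, 32 (8 total).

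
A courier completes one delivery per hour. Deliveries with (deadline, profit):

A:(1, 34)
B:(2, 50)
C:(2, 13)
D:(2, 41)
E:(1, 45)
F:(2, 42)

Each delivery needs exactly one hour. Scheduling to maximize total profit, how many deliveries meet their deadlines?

Take jobs in profit order; each goes to the latest open slot no later than its deadline.
By profit: B(d2,50), E(d1,45), F(d2,42), D(d2,41), A(d1,34), C(d2,13)
B→slot 2; E→slot 1; F skipped; D skipped; A skipped; C skipped.
2 of 6 scheduled.

2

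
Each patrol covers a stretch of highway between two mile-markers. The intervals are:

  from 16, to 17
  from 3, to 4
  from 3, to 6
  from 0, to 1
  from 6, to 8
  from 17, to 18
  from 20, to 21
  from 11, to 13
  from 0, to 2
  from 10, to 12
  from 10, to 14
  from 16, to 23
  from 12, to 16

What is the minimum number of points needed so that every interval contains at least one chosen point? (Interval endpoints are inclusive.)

6

By right end: [0,1]  [0,2]  [3,4]  [3,6]  [6,8]  [10,12]  [11,13]  [10,14]  [12,16]  [16,17]  [17,18]  [20,21]  [16,23]
[0,1] uncovered → point at 1; [3,4] uncovered → point at 4; [6,8] uncovered → point at 8; [10,12] uncovered → point at 12; [16,17] uncovered → point at 17; [20,21] uncovered → point at 21.
Points: 1, 4, 8, 12, 17, 21 (6 total).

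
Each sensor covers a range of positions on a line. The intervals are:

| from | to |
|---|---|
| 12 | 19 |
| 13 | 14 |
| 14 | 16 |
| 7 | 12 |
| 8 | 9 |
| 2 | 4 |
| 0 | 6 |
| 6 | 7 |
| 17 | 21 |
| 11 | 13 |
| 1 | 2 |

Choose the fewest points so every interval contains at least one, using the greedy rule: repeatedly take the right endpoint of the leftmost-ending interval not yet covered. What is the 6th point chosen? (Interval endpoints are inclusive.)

Process intervals by earliest right end; each time one isn't hit yet, stab at its right endpoint.
Sorted: [1,2] [2,4] [0,6] [6,7] [8,9] [7,12] [11,13] [13,14] [14,16] [12,19] [17,21]
{[1,2],[2,4],[0,6]} hit by 2; {[6,7]} hit by 7; {[8,9],[7,12]} hit by 9; {[11,13],[13,14]} hit by 13; {[14,16],[12,19]} hit by 16; {[17,21]} hit by 21.
Points: 2, 7, 9, 13, 16, 21 (6 total).

21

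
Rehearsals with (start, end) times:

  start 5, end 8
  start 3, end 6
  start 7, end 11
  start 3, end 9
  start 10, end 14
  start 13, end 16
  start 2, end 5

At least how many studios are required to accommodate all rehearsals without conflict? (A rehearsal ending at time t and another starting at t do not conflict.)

3

The answer is the maximum number of intervals overlapping at any instant.
Events (time:±→running): 2:+→1 3:+→2 3:+→3 … peak 3.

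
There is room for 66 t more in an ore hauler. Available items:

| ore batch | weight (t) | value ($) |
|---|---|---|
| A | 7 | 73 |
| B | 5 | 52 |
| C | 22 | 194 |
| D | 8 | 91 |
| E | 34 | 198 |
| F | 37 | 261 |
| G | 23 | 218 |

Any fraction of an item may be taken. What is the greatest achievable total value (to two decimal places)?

Sort by value per unit weight and fill in that order.
Ratios (sorted): D 11.38, A 10.43, B 10.40, G 9.48, C 8.82, F 7.05, E 5.82
take D (8 @ 91); take A (7 @ 73); take B (5 @ 52); take G (23 @ 218); take C (22 @ 194); take 1/37 of F → 7.05. Capacity used 66/66.
Total value = 635.05

635.05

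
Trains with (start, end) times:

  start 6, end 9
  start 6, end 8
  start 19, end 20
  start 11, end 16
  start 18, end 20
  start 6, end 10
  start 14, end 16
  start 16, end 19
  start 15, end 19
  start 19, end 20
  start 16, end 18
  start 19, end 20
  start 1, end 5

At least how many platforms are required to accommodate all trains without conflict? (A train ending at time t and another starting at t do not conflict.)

starts: [1, 6, 6, 6, 11, 14, 15, 16, 16, 18, 19, 19, 19]
ends:   [5, 8, 9, 10, 16, 16, 18, 19, 19, 20, 20, 20, 20]
s1→1 e5→0 s6→1 s6→2 s6→3 e8→2 e9→1 e10→0 s11→1 s14→2 s15→3 e16→2 e16→1 s16→2 s16→3 e18→2 s18→3 e19→2 e19→1 s19→2 s19→3 s19→4  — peak 4.

4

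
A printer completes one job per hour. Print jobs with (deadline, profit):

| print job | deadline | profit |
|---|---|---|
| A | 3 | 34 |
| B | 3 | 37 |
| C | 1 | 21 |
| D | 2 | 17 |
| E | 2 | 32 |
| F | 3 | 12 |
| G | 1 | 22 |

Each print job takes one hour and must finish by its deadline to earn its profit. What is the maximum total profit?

103

Sort by profit descending; place each in the latest free slot ≤ its deadline.
By profit: B(d3,37), A(d3,34), E(d2,32), G(d1,22), C(d1,21), D(d2,17), F(d3,12)
B→slot 3; A→slot 2; E→slot 1; G skipped; C skipped; D skipped; F skipped.
Profit = 32 + 34 + 37 = 103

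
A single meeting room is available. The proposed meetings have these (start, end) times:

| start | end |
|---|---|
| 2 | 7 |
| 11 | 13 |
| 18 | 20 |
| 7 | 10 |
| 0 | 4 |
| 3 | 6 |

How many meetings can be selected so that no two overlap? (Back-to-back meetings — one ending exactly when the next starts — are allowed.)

Sort by end time and greedily take each interval whose start is ≥ the last chosen end.
Sorted by end: (0,4)  (3,6)  (2,7)  (7,10)  (11,13)  (18,20)
take (0,4); skip (2,7); take (7,10); take (11,13); take (18,20).
Selected 4 meetings.

4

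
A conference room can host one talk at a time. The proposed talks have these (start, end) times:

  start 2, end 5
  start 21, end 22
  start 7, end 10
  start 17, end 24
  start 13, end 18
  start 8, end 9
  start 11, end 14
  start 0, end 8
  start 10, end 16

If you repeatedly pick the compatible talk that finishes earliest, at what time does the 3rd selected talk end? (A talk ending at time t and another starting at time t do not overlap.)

Sort by end time and greedily take each interval whose start is ≥ the last chosen end.
Sorted by end: (2,5)  (0,8)  (8,9)  (7,10)  (11,14)  (10,16)  (13,18)  (21,22)  (17,24)
take (2,5); take (8,9); take (11,14); skip (10,16); take (21,22); skip (17,24).
Selected: (2,5) (8,9) (11,14) (21,22)

14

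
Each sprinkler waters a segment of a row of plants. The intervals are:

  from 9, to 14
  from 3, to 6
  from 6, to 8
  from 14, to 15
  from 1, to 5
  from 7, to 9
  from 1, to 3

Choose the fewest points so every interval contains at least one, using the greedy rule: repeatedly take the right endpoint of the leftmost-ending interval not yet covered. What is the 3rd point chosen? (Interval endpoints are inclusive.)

Process intervals by earliest right end; each time one isn't hit yet, stab at its right endpoint.
Sorted: [1,3] [1,5] [3,6] [6,8] [7,9] [9,14] [14,15]
{[1,3],[1,5],[3,6]} hit by 3; {[6,8],[7,9]} hit by 8; {[9,14],[14,15]} hit by 14.
Points: 3, 8, 14 (3 total).

14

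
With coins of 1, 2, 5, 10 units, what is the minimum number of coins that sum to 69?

9

69 = 6×10 + 1×5 + 2×2
Total coins = 6 + 1 + 2 = 9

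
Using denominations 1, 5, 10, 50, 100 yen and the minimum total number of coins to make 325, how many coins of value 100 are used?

3

325 = 3×100 + 2×10 + 1×5
Count of 100: 3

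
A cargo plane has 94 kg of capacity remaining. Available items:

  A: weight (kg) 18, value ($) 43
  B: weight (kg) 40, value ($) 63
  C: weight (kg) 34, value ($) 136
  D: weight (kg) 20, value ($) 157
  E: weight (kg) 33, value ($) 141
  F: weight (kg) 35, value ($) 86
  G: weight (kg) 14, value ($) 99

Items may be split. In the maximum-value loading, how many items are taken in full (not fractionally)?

3

Ratios (sorted): D 7.85, G 7.07, E 4.27, C 4.00, F 2.46, A 2.39, B 1.57
take D (20 @ 157); take G (14 @ 99); take E (33 @ 141); take 27/34 of C → 108.00. Capacity used 94/94.
3 item(s) taken whole; one partial (take 27/34 of C).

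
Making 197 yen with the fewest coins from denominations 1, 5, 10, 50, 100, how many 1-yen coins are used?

Use the largest denomination that fits, subtract, and repeat.
197 = 1×100 + 1×50 + 4×10 + 1×5 + 2×1
Count of 1: 2

2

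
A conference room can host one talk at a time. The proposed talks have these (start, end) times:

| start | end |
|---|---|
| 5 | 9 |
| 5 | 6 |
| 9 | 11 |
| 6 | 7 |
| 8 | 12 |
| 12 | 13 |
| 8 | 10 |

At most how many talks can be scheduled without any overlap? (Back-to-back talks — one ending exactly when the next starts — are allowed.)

4

Sorted by end: (5,6)  (6,7)  (5,9)  (8,10)  (9,11)  (8,12)  (12,13)
take (5,6); take (6,7); skip (5,9); take (8,10); skip (8,12); take (12,13).
Selected 4 talks.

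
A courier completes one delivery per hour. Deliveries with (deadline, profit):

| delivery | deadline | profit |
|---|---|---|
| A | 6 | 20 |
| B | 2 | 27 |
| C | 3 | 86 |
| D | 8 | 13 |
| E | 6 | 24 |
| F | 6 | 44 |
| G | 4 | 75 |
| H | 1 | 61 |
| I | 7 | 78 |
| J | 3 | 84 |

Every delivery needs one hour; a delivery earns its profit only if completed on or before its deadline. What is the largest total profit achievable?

Take jobs in profit order; each goes to the latest open slot no later than its deadline.
By profit: C(d3,86), J(d3,84), I(d7,78), G(d4,75), H(d1,61), F(d6,44), B(d2,27), E(d6,24), A(d6,20), D(d8,13)
C→slot 3; J→slot 2; I→slot 7; G→slot 4; H→slot 1; F→slot 6; B skipped; E→slot 5; A skipped; D→slot 8.
Profit = 61 + 84 + 86 + 75 + 24 + 44 + 78 + 13 = 465

465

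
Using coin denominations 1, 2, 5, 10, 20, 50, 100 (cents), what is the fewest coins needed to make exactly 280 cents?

5

280 − 2×100→80 − 1×50→30 − 1×20→10 − 1×10→0
Total coins = 2 + 1 + 1 + 1 = 5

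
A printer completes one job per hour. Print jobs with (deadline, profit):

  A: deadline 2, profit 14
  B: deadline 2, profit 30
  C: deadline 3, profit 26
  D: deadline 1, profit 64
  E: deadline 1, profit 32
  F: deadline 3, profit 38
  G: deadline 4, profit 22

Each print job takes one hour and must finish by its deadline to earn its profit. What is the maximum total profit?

154

Take jobs in profit order; each goes to the latest open slot no later than its deadline.
By profit: D(d1,64), F(d3,38), E(d1,32), B(d2,30), C(d3,26), G(d4,22), A(d2,14)
D→slot 1; F→slot 3; E skipped; B→slot 2; C skipped; G→slot 4; A skipped.
Profit = 64 + 30 + 38 + 22 = 154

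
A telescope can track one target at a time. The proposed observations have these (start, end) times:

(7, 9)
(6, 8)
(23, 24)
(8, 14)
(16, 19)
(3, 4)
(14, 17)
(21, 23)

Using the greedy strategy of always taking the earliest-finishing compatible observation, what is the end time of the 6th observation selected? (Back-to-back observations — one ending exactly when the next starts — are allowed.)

24

By end time: (3,4), (6,8), (7,9), (8,14), (14,17), (16,19), (21,23), (23,24).
Pick (3,4); next start ≥ 4 → (6,8); next start ≥ 8 → (8,14); next start ≥ 14 → (14,17); next start ≥ 17 → (21,23); next start ≥ 23 → (23,24).
Selected: (3,4) (6,8) (8,14) (14,17) (21,23) (23,24)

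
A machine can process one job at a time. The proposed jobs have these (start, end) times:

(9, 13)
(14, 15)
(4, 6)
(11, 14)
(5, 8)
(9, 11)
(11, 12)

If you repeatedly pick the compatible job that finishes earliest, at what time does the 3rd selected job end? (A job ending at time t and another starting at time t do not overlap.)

12

By end time: (4,6), (5,8), (9,11), (11,12), (9,13), (11,14), (14,15).
Pick (4,6); next start ≥ 6 → (9,11); next start ≥ 11 → (11,12); next start ≥ 12 → (14,15).
Selected: (4,6) (9,11) (11,12) (14,15)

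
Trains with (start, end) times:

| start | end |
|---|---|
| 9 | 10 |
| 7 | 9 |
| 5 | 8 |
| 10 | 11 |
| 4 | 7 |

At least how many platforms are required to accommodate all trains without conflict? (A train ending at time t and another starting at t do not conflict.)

starts: [4, 5, 7, 9, 10]
ends:   [7, 8, 9, 10, 11]
s4→1 s5→2  — peak 2.

2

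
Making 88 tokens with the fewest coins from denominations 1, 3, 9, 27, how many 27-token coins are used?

Greedy: take as many of the largest coin as possible, then repeat with the remainder.
88 − 3×27→7 − 2×3→1 − 1×1→0
Count of 27: 3

3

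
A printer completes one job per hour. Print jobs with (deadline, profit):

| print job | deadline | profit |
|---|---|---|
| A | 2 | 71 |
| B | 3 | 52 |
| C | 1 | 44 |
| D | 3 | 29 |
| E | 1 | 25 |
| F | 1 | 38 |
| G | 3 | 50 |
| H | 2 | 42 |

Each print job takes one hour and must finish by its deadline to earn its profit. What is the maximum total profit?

173

Take jobs in profit order; each goes to the latest open slot no later than its deadline.
By profit: A(d2,71), B(d3,52), G(d3,50), C(d1,44), H(d2,42), F(d1,38), D(d3,29), E(d1,25)
A→slot 2; B→slot 3; G→slot 1; C skipped; H skipped; F skipped; D skipped; E skipped.
Profit = 50 + 71 + 52 = 173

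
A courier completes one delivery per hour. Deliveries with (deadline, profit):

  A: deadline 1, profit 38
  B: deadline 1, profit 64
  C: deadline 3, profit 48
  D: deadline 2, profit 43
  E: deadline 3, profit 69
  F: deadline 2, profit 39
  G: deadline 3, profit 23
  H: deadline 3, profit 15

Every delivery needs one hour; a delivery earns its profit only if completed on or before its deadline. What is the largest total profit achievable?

Take jobs in profit order; each goes to the latest open slot no later than its deadline.
By profit: E(d3,69), B(d1,64), C(d3,48), D(d2,43), F(d2,39), A(d1,38), G(d3,23), H(d3,15)
E→slot 3; B→slot 1; C→slot 2; D skipped; F skipped; A skipped; G skipped; H skipped.
Profit = 64 + 48 + 69 = 181

181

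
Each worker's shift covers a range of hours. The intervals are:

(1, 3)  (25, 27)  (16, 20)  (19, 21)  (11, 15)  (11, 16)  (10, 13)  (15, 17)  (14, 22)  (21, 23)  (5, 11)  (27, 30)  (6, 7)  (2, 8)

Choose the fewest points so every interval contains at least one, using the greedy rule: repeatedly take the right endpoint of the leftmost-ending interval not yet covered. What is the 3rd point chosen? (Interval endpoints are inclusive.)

Process intervals by earliest right end; each time one isn't hit yet, stab at its right endpoint.
Sorted: [1,3] [6,7] [2,8] [5,11] [10,13] [11,15] [11,16] [15,17] [16,20] [19,21] [14,22] [21,23] [25,27] [27,30]
{[1,3]} hit by 3; {[6,7],[2,8],[5,11]} hit by 7; {[10,13],[11,15],[11,16]} hit by 13; {[15,17],[16,20]} hit by 17; {[19,21],[14,22],[21,23]} hit by 21; {[25,27],[27,30]} hit by 27.
Points: 3, 7, 13, 17, 21, 27 (6 total).

13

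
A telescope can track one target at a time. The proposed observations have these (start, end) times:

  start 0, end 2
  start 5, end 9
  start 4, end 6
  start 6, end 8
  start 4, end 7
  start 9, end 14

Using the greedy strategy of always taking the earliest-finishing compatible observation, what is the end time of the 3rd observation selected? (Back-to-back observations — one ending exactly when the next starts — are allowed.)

8

Greedy by earliest finish: after sorting by end time, pick each interval compatible with the last pick.
By end time: (0,2), (4,6), (4,7), (6,8), (5,9), (9,14).
Pick (0,2); next start ≥ 2 → (4,6); next start ≥ 6 → (6,8); next start ≥ 8 → (9,14).
Selected: (0,2) (4,6) (6,8) (9,14)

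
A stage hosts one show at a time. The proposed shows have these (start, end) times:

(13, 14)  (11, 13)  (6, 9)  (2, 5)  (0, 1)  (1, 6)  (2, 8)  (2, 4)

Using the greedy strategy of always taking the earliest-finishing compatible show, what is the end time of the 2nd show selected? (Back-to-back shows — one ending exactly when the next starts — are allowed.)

4

Greedy by earliest finish: after sorting by end time, pick each interval compatible with the last pick.
Sorted by end: (0,1)  (2,4)  (2,5)  (1,6)  (2,8)  (6,9)  (11,13)  (13,14)
take (0,1); take (2,4); skip (2,5); skip (2,8); take (6,9); take (11,13); take (13,14).
Selected: (0,1) (2,4) (6,9) (11,13) (13,14)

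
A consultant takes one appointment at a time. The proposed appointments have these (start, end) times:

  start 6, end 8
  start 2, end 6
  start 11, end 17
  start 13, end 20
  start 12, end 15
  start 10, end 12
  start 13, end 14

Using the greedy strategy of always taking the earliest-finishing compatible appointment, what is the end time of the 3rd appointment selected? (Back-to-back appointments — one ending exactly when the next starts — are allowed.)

Sort by end time and greedily take each interval whose start is ≥ the last chosen end.
Sorted by end: (2,6)  (6,8)  (10,12)  (13,14)  (12,15)  (11,17)  (13,20)
take (2,6); take (6,8); take (10,12); take (13,14).
Selected: (2,6) (6,8) (10,12) (13,14)

12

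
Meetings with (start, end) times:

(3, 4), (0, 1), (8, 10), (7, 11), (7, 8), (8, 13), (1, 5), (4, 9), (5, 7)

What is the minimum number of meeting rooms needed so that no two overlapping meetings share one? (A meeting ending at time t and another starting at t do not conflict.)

Events (time:±→running): 0:+→1 1:-→0 1:+→1 3:+→2 4:-→1 4:+→2 5:-→1 5:+→2 7:-→1 7:+→2 7:+→3 8:-→2 8:+→3 8:+→4 … peak 4.

4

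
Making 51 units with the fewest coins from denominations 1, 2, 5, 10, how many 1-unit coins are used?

Use the largest denomination that fits, subtract, and repeat.
51 = 5×10 + 1×1
Count of 1: 1

1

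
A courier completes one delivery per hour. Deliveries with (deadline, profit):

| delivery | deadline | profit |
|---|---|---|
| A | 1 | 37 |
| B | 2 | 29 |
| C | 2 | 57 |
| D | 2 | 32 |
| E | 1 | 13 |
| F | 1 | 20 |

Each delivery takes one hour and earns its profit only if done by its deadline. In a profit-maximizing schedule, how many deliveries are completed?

2

Profit order: C=57 A=37 D=32 B=29 F=20 E=13
Assign: C→slot 2, A→slot 1, D skipped, B skipped, F skipped, E skipped.
Slots: [1:A] [2:C]
2 of 6 scheduled.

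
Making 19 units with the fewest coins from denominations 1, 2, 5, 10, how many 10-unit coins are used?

1

19 − 1×10→9 − 1×5→4 − 2×2→0
Count of 10: 1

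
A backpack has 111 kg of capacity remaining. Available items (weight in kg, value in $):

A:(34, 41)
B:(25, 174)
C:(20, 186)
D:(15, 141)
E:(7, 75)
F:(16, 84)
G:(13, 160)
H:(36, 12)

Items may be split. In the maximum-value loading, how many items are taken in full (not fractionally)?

6

Sort by value per unit weight and fill in that order.
Ratios (sorted): G 12.31, E 10.71, D 9.40, C 9.30, B 6.96, F 5.25, A 1.21, H 0.33
take G (13 @ 160); take E (7 @ 75); take D (15 @ 141); take C (20 @ 186); take B (25 @ 174); take F (16 @ 84); take 15/34 of A → 18.09. Capacity used 111/111.
6 item(s) taken whole; one partial (take 15/34 of A).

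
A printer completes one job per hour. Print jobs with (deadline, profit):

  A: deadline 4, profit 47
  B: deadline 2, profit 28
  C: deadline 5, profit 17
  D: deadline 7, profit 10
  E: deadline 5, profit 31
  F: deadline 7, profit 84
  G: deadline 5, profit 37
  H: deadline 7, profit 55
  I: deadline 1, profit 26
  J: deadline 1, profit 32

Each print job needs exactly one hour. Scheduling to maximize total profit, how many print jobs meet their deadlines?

7

Sort by profit descending; place each in the latest free slot ≤ its deadline.
Profit order: F=84 H=55 A=47 G=37 J=32 E=31 B=28 I=26 C=17 D=10
Assign: F→slot 7, H→slot 6, A→slot 4, G→slot 5, J→slot 1, E→slot 3, B→slot 2, I skipped, C skipped, D skipped.
Slots: [1:J] [2:B] [3:E] [4:A] [5:G] [6:H] [7:F]
7 of 10 scheduled.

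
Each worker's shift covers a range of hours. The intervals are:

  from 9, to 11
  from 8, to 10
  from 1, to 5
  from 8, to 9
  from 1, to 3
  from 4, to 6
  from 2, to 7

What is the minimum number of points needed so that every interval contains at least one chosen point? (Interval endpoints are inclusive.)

Sorted: [1,3] [1,5] [4,6] [2,7] [8,9] [8,10] [9,11]
{[1,3],[1,5]} hit by 3; {[4,6],[2,7]} hit by 6; {[8,9],[8,10],[9,11]} hit by 9.
Points: 3, 6, 9 (3 total).

3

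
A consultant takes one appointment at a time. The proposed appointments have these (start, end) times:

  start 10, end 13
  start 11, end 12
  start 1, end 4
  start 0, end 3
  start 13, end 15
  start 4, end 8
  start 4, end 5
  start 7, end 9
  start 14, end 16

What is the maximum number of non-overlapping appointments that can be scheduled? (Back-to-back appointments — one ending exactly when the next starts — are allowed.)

Sorted by end: (0,3)  (1,4)  (4,5)  (4,8)  (7,9)  (11,12)  (10,13)  (13,15)  (14,16)
take (0,3); take (4,5); skip (4,8); take (7,9); take (11,12); take (13,15); skip (14,16).
Selected 5 appointments.

5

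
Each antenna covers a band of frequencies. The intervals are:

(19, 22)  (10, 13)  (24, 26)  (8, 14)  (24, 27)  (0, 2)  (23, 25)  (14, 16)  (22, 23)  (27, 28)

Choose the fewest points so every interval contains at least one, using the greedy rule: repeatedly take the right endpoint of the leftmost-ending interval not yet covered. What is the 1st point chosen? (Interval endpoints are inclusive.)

By right end: [0,2]  [10,13]  [8,14]  [14,16]  [19,22]  [22,23]  [23,25]  [24,26]  [24,27]  [27,28]
[0,2] uncovered → point at 2; [10,13] uncovered → point at 13; [14,16] uncovered → point at 16; [19,22] uncovered → point at 22; [23,25] uncovered → point at 25; [27,28] uncovered → point at 28.
Points: 2, 13, 16, 22, 25, 28 (6 total).

2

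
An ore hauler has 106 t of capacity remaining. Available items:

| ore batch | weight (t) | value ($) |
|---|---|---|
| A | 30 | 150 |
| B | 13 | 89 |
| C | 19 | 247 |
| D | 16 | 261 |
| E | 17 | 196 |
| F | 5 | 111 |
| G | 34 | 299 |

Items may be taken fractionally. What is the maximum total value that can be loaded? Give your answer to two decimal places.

Greedy by value/weight ratio, highest first.
Order: F (111/5=22.20) > D (261/16=16.31) > C (247/19=13.00) > E (196/17=11.53) > G (299/34=8.79) > B (89/13=6.85) > A (150/30=5.00)
Fill: take F (5 @ 111) → take D (16 @ 261) → take C (19 @ 247) → take E (17 @ 196) → take G (34 @ 299) → take B (13 @ 89) → take 2/30 of A → 10.00; 106/106 used.
Total value = 1213.00

1213.00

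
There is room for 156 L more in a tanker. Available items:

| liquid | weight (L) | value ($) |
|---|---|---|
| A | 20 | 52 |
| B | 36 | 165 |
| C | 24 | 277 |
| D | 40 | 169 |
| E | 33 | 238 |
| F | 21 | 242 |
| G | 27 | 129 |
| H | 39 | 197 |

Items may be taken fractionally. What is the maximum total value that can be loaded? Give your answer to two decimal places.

1138.00

Greedy by value/weight ratio, highest first.
Order: C (277/24=11.54) > F (242/21=11.52) > E (238/33=7.21) > H (197/39=5.05) > G (129/27=4.78) > B (165/36=4.58) > D (169/40=4.22) > A (52/20=2.60)
Fill: take C (24 @ 277) → take F (21 @ 242) → take E (33 @ 238) → take H (39 @ 197) → take G (27 @ 129) → take 12/36 of B → 55.00; 156/156 used.
Total value = 1138.00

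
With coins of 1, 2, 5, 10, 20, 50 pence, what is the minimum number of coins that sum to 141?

5

141 − 2×50→41 − 2×20→1 − 1×1→0
Total coins = 2 + 2 + 1 = 5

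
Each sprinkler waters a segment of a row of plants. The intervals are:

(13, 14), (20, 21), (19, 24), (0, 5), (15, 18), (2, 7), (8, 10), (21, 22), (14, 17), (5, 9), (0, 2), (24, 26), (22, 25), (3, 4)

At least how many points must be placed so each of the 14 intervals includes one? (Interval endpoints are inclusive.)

7

Sort by right endpoint; whenever an interval is uncovered, place a point at its right end.
Sorted: [0,2] [3,4] [0,5] [2,7] [5,9] [8,10] [13,14] [14,17] [15,18] [20,21] [21,22] [19,24] [22,25] [24,26]
{[0,2]} hit by 2; {[3,4],[0,5],[2,7]} hit by 4; {[5,9],[8,10]} hit by 9; {[13,14],[14,17]} hit by 14; {[15,18]} hit by 18; {[20,21],[21,22],[19,24]} hit by 21; {[22,25],[24,26]} hit by 25.
Points: 2, 4, 9, 14, 18, 21, 25 (7 total).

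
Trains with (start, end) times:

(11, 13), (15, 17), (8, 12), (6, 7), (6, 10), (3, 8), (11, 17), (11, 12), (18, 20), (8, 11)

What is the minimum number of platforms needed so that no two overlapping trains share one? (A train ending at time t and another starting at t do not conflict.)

The answer is the maximum number of intervals overlapping at any instant.
starts: [3, 6, 6, 8, 8, 11, 11, 11, 15, 18]
ends:   [7, 8, 10, 11, 12, 12, 13, 17, 17, 20]
s3→1 s6→2 s6→3 e7→2 e8→1 s8→2 s8→3 e10→2 e11→1 s11→2 s11→3 s11→4  — peak 4.

4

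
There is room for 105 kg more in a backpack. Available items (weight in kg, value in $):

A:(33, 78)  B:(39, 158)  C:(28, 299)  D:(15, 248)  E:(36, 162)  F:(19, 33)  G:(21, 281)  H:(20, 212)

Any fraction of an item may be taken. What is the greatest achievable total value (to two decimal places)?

1134.50

Order: D (248/15=16.53) > G (281/21=13.38) > C (299/28=10.68) > H (212/20=10.60) > E (162/36=4.50) > B (158/39=4.05) > A (78/33=2.36) > F (33/19=1.74)
Fill: take D (15 @ 248) → take G (21 @ 281) → take C (28 @ 299) → take H (20 @ 212) → take 21/36 of E → 94.50; 105/105 used.
Total value = 1134.50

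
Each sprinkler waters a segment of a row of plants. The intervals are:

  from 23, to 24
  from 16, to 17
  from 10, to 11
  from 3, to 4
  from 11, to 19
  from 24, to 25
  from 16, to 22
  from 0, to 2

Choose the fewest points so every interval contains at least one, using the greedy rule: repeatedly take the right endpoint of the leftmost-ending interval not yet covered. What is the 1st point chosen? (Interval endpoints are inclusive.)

Sorted: [0,2] [3,4] [10,11] [16,17] [11,19] [16,22] [23,24] [24,25]
{[0,2]} hit by 2; {[3,4]} hit by 4; {[10,11]} hit by 11; {[16,17],[11,19],[16,22]} hit by 17; {[23,24],[24,25]} hit by 24.
Points: 2, 4, 11, 17, 24 (5 total).

2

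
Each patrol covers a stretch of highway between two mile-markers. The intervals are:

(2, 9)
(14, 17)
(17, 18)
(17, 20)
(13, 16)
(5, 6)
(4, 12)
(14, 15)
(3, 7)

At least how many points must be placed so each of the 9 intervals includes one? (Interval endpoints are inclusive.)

Sorted: [5,6] [3,7] [2,9] [4,12] [14,15] [13,16] [14,17] [17,18] [17,20]
{[5,6],[3,7],[2,9],[4,12]} hit by 6; {[14,15],[13,16],[14,17]} hit by 15; {[17,18],[17,20]} hit by 18.
Points: 6, 15, 18 (3 total).

3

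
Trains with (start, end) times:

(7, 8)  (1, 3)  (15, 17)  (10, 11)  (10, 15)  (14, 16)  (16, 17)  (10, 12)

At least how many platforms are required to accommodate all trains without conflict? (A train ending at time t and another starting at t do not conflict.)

The answer is the maximum number of intervals overlapping at any instant.
Events (time:±→running): 1:+→1 3:-→0 7:+→1 8:-→0 10:+→1 10:+→2 10:+→3 … peak 3.

3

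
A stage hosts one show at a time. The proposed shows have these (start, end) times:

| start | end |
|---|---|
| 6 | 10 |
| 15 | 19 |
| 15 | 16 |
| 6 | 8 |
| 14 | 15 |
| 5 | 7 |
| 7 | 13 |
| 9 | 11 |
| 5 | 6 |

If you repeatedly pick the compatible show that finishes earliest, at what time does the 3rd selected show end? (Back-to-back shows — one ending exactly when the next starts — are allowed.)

Greedy by earliest finish: after sorting by end time, pick each interval compatible with the last pick.
By end time: (5,6), (5,7), (6,8), (6,10), (9,11), (7,13), (14,15), (15,16), (15,19).
Pick (5,6); next start ≥ 6 → (6,8); next start ≥ 8 → (9,11); next start ≥ 11 → (14,15); next start ≥ 15 → (15,16).
Selected: (5,6) (6,8) (9,11) (14,15) (15,16)

11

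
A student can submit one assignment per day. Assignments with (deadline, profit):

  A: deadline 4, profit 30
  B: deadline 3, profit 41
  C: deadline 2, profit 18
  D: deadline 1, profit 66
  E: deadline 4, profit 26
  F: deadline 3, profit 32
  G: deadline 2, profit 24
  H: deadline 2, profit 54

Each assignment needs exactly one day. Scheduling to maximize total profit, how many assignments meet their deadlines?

Profit order: D=66 H=54 B=41 F=32 A=30 E=26 G=24 C=18
Assign: D→slot 1, H→slot 2, B→slot 3, F skipped, A→slot 4, E skipped, G skipped, C skipped.
Slots: [1:D] [2:H] [3:B] [4:A]
4 of 8 scheduled.

4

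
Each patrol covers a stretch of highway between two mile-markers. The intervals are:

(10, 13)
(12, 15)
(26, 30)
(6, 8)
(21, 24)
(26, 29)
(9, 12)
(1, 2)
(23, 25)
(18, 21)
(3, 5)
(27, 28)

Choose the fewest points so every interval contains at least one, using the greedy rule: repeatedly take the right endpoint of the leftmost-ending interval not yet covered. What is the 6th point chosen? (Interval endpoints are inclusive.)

25

Sort by right endpoint; whenever an interval is uncovered, place a point at its right end.
Sorted: [1,2] [3,5] [6,8] [9,12] [10,13] [12,15] [18,21] [21,24] [23,25] [27,28] [26,29] [26,30]
{[1,2]} hit by 2; {[3,5]} hit by 5; {[6,8]} hit by 8; {[9,12],[10,13],[12,15]} hit by 12; {[18,21],[21,24]} hit by 21; {[23,25]} hit by 25; {[27,28],[26,29],[26,30]} hit by 28.
Points: 2, 5, 8, 12, 21, 25, 28 (7 total).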